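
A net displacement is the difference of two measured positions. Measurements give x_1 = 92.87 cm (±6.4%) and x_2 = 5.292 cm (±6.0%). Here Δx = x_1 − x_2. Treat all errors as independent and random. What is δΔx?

Absolute uncertainties add in quadrature for a linear combination:
  (δx_1)² = 35.3;  (δx_2)² = 0.101
δΔx = √(35.4) = 5.95 cm

5.95 cm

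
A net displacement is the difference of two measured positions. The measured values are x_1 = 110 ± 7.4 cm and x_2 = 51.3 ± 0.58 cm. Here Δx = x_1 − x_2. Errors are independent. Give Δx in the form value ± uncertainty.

58.7 ± 7.42 cm

For a sum/difference, combine absolute errors in quadrature:
  (δx_1)² = 54.8;  (δx_2)² = 0.336
δΔx = √(55.1) = 7.42 cm
Δx = 58.7 cm.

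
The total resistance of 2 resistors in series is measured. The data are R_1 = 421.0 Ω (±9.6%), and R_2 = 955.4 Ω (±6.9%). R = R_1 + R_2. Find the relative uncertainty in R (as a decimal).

R is a linear combination, so absolute uncertainties add in quadrature:
  (δR_1)² = 1630;  (δR_2)² = 4350
δR = √(5980) = 77.3 Ω
R = 1376 Ω, so δR/R = 77.3/1376 = 0.0562.

0.0562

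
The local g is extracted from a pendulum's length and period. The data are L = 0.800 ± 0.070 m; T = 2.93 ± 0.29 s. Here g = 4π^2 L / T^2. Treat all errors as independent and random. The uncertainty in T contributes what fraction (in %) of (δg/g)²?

83.7%

(δg/g)² = (1·δL/L)² + (-2·δT/T)²
  L term: (1×0.0875)² = 0.00766
  T term: (-2×0.0990)² = 0.0392
Total = 0.0468. Share from T = 0.0392/0.0468 = 0.837.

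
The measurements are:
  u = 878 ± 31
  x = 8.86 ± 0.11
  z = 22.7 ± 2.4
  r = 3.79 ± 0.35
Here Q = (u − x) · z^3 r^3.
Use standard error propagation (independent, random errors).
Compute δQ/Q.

Let w = u − x = 869. δw = √(δu² + δx²) = √(961 + 0.0121) = 31.0, so δw/w = 0.0357.
Q is then a monomial in w, z, r:
δQ/Q = √((δw/w)² + (3·δz/z)² + (3·δr/r)²) = √(0.00127 + 0.101 + 0.0768) = 0.423

0.423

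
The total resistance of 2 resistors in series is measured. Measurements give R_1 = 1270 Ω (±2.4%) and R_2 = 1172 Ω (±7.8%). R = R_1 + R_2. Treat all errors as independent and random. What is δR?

Sums and differences: (δR)² = Σ (cᵢ δxᵢ)².
  (δR_1)² = 929;  (δR_2)² = 8360
δR = √(9290) = 96.4 Ω

96.4 Ω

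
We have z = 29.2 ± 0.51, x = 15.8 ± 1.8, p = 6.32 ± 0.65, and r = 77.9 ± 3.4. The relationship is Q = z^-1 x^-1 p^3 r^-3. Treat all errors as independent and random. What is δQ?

Q is a product of powers, so relative uncertainties combine in quadrature:
  (-1·δz/z)² = (-1×0.0175)² = 0.000305;  (-1·δx/x)² = (-1×0.114)² = 0.0130;  (3·δp/p)² = (3×0.103)² = 0.0952;  (-3·δr/r)² = (-3×0.0436)² = 0.0171
δQ/Q = √(0.126) = 0.354
Q = 1.16e-06, so δQ = 0.354 × 1.16e-06 = 4.1e-07.

4.1e-07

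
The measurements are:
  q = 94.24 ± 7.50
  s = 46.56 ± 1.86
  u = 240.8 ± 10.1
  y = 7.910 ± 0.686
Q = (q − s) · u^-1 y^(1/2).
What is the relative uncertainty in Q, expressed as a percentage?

17.3%

Let w = q − s = 47.68. δw = √(δq² + δs²) = √(56.2 + 3.46) = 7.73, so δw/w = 0.162.
Q is then a monomial in w, u, y:
δQ/Q = √((δw/w)² + (-1·δu/u)² + (½·δy/y)²) = √(0.0263 + 0.00176 + 0.00188) = 0.173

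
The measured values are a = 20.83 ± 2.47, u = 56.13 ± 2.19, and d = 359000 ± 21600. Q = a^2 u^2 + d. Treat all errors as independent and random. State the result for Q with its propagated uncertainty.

(1.726 ± 0.342) × 10^6

Let p = a^2·u^2 = 1.367e+06. δp/p = √((2·δa/a)² + (2·δu/u)²) = √(0.0562 + 0.00609) = 0.250, so δp = 3.41e+05.
Q = p + d: δQ = √(δp² + δd²) = √(1.16e+11 + 4.67e+08) = 3.42e+05
Q = 1.726e+06.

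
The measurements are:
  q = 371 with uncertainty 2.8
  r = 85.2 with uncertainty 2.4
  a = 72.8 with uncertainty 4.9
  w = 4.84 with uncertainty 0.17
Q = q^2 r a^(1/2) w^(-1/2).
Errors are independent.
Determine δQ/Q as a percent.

4.96%

Relative error in a monomial: (δQ/Q)² = Σ (nᵢ · δxᵢ/xᵢ)².
  (2·δq/q)² = (2×0.00755)² = 0.000228;  (1·δr/r)² = (1×0.0282)² = 0.000793;  (½·δa/a)² = (0.5×0.0673)² = 0.00113;  (−½·δw/w)² = (-0.5×0.0351)² = 0.000308
δQ/Q = √(0.00246) = 0.0496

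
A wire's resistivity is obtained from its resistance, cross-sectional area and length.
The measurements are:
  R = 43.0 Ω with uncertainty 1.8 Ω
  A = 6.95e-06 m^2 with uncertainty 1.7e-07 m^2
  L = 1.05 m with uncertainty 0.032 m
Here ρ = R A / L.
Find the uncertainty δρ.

ρ is a product of powers, so relative uncertainties combine in quadrature:
  (1·δR/R)² = (1×0.0419)² = 0.00175;  (1·δA/A)² = (1×0.0245)² = 0.000598;  (-1·δL/L)² = (-1×0.0305)² = 0.000929
δρ/ρ = √(0.00328) = 0.0573
ρ = 0.000285 Ω·m, so δρ = 0.0573 × 0.000285 = 1.63e-05 Ω·m.

1.63e-05 Ω·m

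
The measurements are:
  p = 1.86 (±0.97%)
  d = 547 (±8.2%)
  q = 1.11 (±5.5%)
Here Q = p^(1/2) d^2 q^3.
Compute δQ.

1.3e+05

Each factor contributes (exponent × relative error)² to (δQ/Q)²:
  (½·δp/p)² = (0.5×0.00970)² = 2.35e-05;  (2·δd/d)² = (2×0.0820)² = 0.0269;  (3·δq/q)² = (3×0.0550)² = 0.0272
δQ/Q = √(0.0541) = 0.233
Q = 5.58e+05, so δQ = 0.233 × 5.58e+05 = 1.3e+05.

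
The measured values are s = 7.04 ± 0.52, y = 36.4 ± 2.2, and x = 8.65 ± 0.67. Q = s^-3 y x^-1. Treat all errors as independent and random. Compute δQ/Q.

0.242

Q is a product of powers, so relative uncertainties combine in quadrature:
  (-3·δs/s)² = (-3×0.0739)² = 0.0491;  (1·δy/y)² = (1×0.0604)² = 0.00365;  (-1·δx/x)² = (-1×0.0775)² = 0.00600
δQ/Q = √(0.0588) = 0.242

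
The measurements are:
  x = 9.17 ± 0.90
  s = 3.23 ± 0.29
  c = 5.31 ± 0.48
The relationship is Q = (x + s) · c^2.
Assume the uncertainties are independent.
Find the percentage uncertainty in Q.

Let u = x + s = 12.4. δu = √(δx² + δs²) = √(0.810 + 0.0841) = 0.946, so δu/u = 0.0763.
Q is then a monomial in u, c:
δQ/Q = √((δu/u)² + (2·δc/c)²) = √(0.00581 + 0.0327) = 0.196

19.6%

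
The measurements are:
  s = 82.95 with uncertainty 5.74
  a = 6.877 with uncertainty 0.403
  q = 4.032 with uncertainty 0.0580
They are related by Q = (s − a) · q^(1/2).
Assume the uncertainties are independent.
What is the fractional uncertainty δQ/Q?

Let u = s − a = 76.07. δu = √(δs² + δa²) = √(32.9 + 0.162) = 5.75, so δu/u = 0.0756.
Q is then a monomial in u, q:
δQ/Q = √((δu/u)² + (½·δq/q)²) = √(0.00572 + 5.17e-05) = 0.0760

0.0760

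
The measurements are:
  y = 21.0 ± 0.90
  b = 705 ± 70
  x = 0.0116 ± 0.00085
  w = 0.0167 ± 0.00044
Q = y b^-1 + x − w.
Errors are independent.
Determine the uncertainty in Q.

Let p = y·b^-1 = 0.0298. δp/p = √((1·δy/y)² + (-1·δb/b)²) = √(0.00184 + 0.00986) = 0.108, so δp = 0.00322.
Q = p + x − w: δQ = √(δp² + δx² + δw²) = √(1.04e-05 + 7.22e-07 + 1.94e-07) = 0.00336

0.00336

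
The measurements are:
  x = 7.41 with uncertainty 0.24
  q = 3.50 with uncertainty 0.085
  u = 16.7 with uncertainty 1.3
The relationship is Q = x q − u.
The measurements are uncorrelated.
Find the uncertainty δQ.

Let p = x·q = 25.9. δp/p = √((1·δx/x)² + (1·δq/q)²) = √(0.00105 + 0.000590) = 0.0405, so δp = 1.05.
Q = p − u: δQ = √(δp² + δu²) = √(1.10 + 1.69) = 1.67

1.67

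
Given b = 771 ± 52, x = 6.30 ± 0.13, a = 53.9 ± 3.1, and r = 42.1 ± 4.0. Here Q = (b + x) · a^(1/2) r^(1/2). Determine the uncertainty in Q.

3220

Let u = b + x = 777. δu = √(δb² + δx²) = √(2700 + 0.0169) = 52.0, so δu/u = 0.0669.
Q is then a monomial in u, a, r:
δQ/Q = √((δu/u)² + (½·δa/a)² + (½·δr/r)²) = √(0.00448 + 0.000827 + 0.00226) = 0.0869
Q = 37000, so δQ = 0.0869 × 37000 = 3220.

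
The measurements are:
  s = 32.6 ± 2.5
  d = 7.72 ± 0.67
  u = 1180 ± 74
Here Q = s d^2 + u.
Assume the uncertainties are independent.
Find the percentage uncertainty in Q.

Let p = s·d^2 = 1940. δp/p = √((1·δs/s)² + (2·δd/d)²) = √(0.00588 + 0.0301) = 0.190, so δp = 369.
Q = p + u: δQ = √(δp² + δu²) = √(1.36e+05 + 5480) = 376
Q = 3120, so δQ/Q = 376/3120 = 0.120.

12.0%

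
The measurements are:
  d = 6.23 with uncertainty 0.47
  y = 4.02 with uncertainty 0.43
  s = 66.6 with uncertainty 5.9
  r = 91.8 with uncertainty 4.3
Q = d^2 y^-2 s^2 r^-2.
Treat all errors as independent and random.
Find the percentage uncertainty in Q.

33.0%

Products/powers → add relative errors in quadrature, weighted by exponent:
  (2·δd/d)² = (2×0.0754)² = 0.0228;  (-2·δy/y)² = (-2×0.107)² = 0.0458;  (2·δs/s)² = (2×0.0886)² = 0.0314;  (-2·δr/r)² = (-2×0.0468)² = 0.00878
δQ/Q = √(0.109) = 0.330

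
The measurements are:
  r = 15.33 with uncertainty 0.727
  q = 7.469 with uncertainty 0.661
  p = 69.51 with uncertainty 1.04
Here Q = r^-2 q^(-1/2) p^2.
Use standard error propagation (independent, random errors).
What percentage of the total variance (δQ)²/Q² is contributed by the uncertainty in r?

(δQ/Q)² = (-2·δr/r)² + (−½·δq/q)² + (2·δp/p)²
  r term: (-2×0.0474)² = 0.00900
  q term: (-0.5×0.0885)² = 0.00196
  p term: (2×0.0150)² = 0.000895
Total = 0.0118. Share from r = 0.00900/0.0118 = 0.759.

75.9%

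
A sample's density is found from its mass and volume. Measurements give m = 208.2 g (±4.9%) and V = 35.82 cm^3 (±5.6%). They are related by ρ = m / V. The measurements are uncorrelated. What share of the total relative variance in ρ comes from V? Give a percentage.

56.6%

(δρ/ρ)² = (1·δm/m)² + (-1·δV/V)²
  m term: (1×0.0490)² = 0.00240
  V term: (-1×0.0560)² = 0.00314
Total = 0.00554. Share from V = 0.00314/0.00554 = 0.566.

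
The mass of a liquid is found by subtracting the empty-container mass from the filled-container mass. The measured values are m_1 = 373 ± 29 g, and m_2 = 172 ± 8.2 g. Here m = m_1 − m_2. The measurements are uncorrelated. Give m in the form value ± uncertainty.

201 ± 30.1 g

Absolute uncertainties add in quadrature for a linear combination:
  (δm_1)² = 841;  (δm_2)² = 67.2
δm = √(908) = 30.1 g
m = 201 g.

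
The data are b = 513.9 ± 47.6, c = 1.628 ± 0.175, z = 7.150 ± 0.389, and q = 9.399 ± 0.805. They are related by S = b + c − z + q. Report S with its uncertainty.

517.8 ± 47.6

Each term contributes (cᵢ δxᵢ)² to (δS)²:
  (δb)² = 2270;  (δc)² = 0.0306;  (δz)² = 0.151;  (δq)² = 0.648
δS = √(2270) = 47.6
S = 517.8.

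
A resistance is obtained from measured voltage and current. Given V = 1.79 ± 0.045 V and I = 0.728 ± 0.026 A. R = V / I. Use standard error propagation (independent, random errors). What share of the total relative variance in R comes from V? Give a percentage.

33.1%

(δR/R)² = (1·δV/V)² + (-1·δI/I)²
  V term: (1×0.0251)² = 0.000632
  I term: (-1×0.0357)² = 0.00128
Total = 0.00191. Share from V = 0.000632/0.00191 = 0.331.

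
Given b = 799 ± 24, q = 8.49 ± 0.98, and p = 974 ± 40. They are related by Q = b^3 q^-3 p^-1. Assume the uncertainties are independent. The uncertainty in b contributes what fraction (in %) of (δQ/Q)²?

(δQ/Q)² = (3·δb/b)² + (-3·δq/q)² + (-1·δp/p)²
  b term: (3×0.0300)² = 0.00812
  q term: (-3×0.115)² = 0.120
  p term: (-1×0.0411)² = 0.00169
Total = 0.130. Share from b = 0.00812/0.130 = 0.0626.

6.26%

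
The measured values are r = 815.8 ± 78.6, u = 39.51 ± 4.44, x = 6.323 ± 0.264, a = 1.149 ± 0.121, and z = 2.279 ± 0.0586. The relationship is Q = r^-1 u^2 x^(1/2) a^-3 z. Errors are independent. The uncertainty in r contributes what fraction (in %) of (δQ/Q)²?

(δQ/Q)² = (-1·δr/r)² + (2·δu/u)² + (½·δx/x)² + (-3·δa/a)² + (1·δz/z)²
  r term: (-1×0.0963)² = 0.00928
  u term: (2×0.112)² = 0.0505
  x term: (0.5×0.0418)² = 0.000436
  a term: (-3×0.105)² = 0.0998
  z term: (1×0.0257)² = 0.000661
Total = 0.161. Share from r = 0.00928/0.161 = 0.0578.

5.78%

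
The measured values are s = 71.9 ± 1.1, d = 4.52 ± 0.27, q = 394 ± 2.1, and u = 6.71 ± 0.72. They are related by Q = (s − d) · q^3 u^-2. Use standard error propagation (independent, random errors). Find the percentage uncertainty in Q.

Let w = s − d = 67.4. δw = √(δs² + δd²) = √(1.21 + 0.0729) = 1.13, so δw/w = 0.0168.
Q is then a monomial in w, q, u:
δQ/Q = √((δw/w)² + (3·δq/q)² + (-2·δu/u)²) = √(0.000283 + 0.000256 + 0.0461) = 0.216

21.6%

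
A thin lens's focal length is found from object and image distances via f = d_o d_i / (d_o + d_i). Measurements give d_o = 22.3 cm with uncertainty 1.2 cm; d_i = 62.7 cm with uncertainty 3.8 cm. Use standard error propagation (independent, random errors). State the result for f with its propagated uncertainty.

∂f/∂d_o = (d_i/(d_o+d_i))² = 0.544;  ∂f/∂d_i = (d_o/(d_o+d_i))² = 0.0688
δf = √((∂f/∂d_o · δd_o)² + (∂f/∂d_i · δd_i)²) = √(0.426 + 0.0684) = 0.703 cm
f = 16.4 cm.

16.4 ± 0.703 cm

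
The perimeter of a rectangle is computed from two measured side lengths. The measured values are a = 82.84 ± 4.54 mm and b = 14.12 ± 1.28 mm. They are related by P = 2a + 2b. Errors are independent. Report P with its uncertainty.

193.9 ± 9.43 mm

For a sum/difference, combine absolute errors in quadrature:
  (2·δa)² = 82.4;  (2·δb)² = 6.55
δP = √(89.0) = 9.43 mm
P = 193.9 mm.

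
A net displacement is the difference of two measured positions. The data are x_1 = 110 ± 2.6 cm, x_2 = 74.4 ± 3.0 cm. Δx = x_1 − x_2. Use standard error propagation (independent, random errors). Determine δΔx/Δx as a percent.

Each term contributes (cᵢ δxᵢ)² to (δΔx)²:
  (δx_1)² = 6.76;  (δx_2)² = 9.00
δΔx = √(15.8) = 3.97 cm
Δx = 35.6 cm, so δΔx/Δx = 3.97/35.6 = 0.112.

11.2%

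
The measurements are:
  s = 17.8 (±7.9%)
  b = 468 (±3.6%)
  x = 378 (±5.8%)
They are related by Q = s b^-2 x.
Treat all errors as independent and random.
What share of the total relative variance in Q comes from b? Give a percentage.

(δQ/Q)² = (1·δs/s)² + (-2·δb/b)² + (1·δx/x)²
  s term: (1×0.0790)² = 0.00624
  b term: (-2×0.0360)² = 0.00518
  x term: (1×0.0580)² = 0.00336
Total = 0.0148. Share from b = 0.00518/0.0148 = 0.351.

35.1%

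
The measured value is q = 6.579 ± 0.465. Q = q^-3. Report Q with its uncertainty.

0.003512 ± 0.000745

Q ∝ q^-3, so δQ/Q = |-3| · δq/q = 3 × 0.0707 = 0.212.
Q = 0.003512, so δQ = 0.212 × 0.003512 = 0.000745.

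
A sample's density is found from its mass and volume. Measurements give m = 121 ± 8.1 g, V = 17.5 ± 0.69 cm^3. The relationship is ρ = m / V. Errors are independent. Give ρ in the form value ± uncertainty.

6.91 ± 0.537 g/cm^3

For a monomial ρ ∝ m, V^-1, fractional errors add in quadrature:
  (1·δm/m)² = (1×0.0669)² = 0.00448;  (-1·δV/V)² = (-1×0.0394)² = 0.00155
δρ/ρ = √(0.00604) = 0.0777
ρ = 6.91 g/cm^3, so δρ = 0.0777 × 6.91 = 0.537 g/cm^3.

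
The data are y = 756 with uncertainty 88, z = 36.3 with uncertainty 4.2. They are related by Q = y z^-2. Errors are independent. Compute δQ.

0.149

Products/powers → add relative errors in quadrature, weighted by exponent:
  (1·δy/y)² = (1×0.116)² = 0.0135;  (-2·δz/z)² = (-2×0.116)² = 0.0535
δQ/Q = √(0.0671) = 0.259
Q = 0.574, so δQ = 0.259 × 0.574 = 0.149.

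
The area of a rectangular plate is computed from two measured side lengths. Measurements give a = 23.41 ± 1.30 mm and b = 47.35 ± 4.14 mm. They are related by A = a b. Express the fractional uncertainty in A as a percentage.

10.4%

Relative error in a monomial: (δA/A)² = Σ (nᵢ · δxᵢ/xᵢ)².
  (1·δa/a)² = (1×0.0555)² = 0.00308;  (1·δb/b)² = (1×0.0874)² = 0.00764
δA/A = √(0.0107) = 0.104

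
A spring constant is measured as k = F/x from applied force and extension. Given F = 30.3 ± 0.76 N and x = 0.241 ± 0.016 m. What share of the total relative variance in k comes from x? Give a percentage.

87.5%

(δk/k)² = (1·δF/F)² + (-1·δx/x)²
  F term: (1×0.0251)² = 0.000629
  x term: (-1×0.0664)² = 0.00441
Total = 0.00504. Share from x = 0.00441/0.00504 = 0.875.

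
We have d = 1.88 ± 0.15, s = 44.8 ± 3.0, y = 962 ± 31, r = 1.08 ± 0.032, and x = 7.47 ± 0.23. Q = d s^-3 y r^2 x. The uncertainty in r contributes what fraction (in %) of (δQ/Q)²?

(δQ/Q)² = (1·δd/d)² + (-3·δs/s)² + (1·δy/y)² + (2·δr/r)² + (1·δx/x)²
  d term: (1×0.0798)² = 0.00637
  s term: (-3×0.0670)² = 0.0404
  y term: (1×0.0322)² = 0.00104
  r term: (2×0.0296)² = 0.00351
  x term: (1×0.0308)² = 0.000948
Total = 0.0522. Share from r = 0.00351/0.0522 = 0.0672.

6.72%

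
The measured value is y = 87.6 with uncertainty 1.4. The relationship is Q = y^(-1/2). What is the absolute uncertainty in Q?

0.000854

Q ∝ y^(-1/2), so δQ/Q = |−½| · δy/y = 0.5 × 0.0160 = 0.00799.
Q = 0.107, so δQ = 0.00799 × 0.107 = 0.000854.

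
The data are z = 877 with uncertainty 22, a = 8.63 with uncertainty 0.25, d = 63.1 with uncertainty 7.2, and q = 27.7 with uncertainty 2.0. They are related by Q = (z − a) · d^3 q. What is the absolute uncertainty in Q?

2.12e+09

Let u = z − a = 868. δu = √(δz² + δa²) = √(484 + 0.0625) = 22.0, so δu/u = 0.0253.
Q is then a monomial in u, d, q:
δQ/Q = √((δu/u)² + (3·δd/d)² + (1·δq/q)²) = √(0.000642 + 0.117 + 0.00521) = 0.351
Q = 6.04e+09, so δQ = 0.351 × 6.04e+09 = 2.12e+09.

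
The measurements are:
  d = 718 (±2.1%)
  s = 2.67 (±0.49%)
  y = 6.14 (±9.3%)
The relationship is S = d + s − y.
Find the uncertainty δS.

15.1

For a sum/difference, combine absolute errors in quadrature:
  (δd)² = 227;  (δs)² = 0.000171;  (δy)² = 0.326
δS = √(228) = 15.1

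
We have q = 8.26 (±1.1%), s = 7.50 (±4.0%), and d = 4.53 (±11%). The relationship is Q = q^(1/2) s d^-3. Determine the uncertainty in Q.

0.0771

Relative error in a monomial: (δQ/Q)² = Σ (nᵢ · δxᵢ/xᵢ)².
  (½·δq/q)² = (0.5×0.0110)² = 3.03e-05;  (1·δs/s)² = (1×0.0400)² = 0.00160;  (-3·δd/d)² = (-3×0.110)² = 0.109
δQ/Q = √(0.111) = 0.332
Q = 0.232, so δQ = 0.332 × 0.232 = 0.0771.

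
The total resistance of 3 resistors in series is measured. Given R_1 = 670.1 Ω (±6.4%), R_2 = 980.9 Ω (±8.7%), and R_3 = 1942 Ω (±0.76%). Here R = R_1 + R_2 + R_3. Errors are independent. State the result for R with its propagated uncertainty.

3593 ± 96.6 Ω

Sums and differences: (δR)² = Σ (cᵢ δxᵢ)².
  (δR_1)² = 1840;  (δR_2)² = 7280;  (δR_3)² = 218
δR = √(9340) = 96.6 Ω
R = 3593 Ω.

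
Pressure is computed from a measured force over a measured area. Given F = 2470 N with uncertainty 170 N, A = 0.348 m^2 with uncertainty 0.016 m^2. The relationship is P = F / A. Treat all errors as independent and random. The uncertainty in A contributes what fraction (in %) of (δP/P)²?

30.9%

(δP/P)² = (1·δF/F)² + (-1·δA/A)²
  F term: (1×0.0688)² = 0.00474
  A term: (-1×0.0460)² = 0.00211
Total = 0.00685. Share from A = 0.00211/0.00685 = 0.309.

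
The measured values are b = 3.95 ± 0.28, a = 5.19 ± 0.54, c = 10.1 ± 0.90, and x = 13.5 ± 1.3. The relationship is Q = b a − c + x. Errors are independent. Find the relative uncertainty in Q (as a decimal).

Let p = b·a = 20.5. δp/p = √((1·δb/b)² + (1·δa/a)²) = √(0.00502 + 0.0108) = 0.126, so δp = 2.58.
Q = p − c + x: δQ = √(δp² + δc² + δx²) = √(6.66 + 0.810 + 1.69) = 3.03
Q = 23.9, so δQ/Q = 3.03/23.9 = 0.127.

0.127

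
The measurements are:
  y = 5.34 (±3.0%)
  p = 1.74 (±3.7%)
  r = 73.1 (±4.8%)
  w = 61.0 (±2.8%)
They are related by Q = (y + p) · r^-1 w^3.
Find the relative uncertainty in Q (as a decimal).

0.0998

Let u = y + p = 7.08. δu = √(δy² + δp²) = √(0.0257 + 0.00414) = 0.173, so δu/u = 0.0244.
Q is then a monomial in u, r, w:
δQ/Q = √((δu/u)² + (-1·δr/r)² + (3·δw/w)²) = √(0.000595 + 0.00230 + 0.00706) = 0.0998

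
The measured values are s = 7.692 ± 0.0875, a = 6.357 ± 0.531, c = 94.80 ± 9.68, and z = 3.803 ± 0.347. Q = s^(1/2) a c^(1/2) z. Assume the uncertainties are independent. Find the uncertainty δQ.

87.4

For a monomial Q ∝ s^(1/2), a, c^(1/2), z, fractional errors add in quadrature:
  (½·δs/s)² = (0.5×0.0114)² = 3.24e-05;  (1·δa/a)² = (1×0.0835)² = 0.00698;  (½·δc/c)² = (0.5×0.102)² = 0.00261;  (1·δz/z)² = (1×0.0912)² = 0.00833
δQ/Q = √(0.0179) = 0.134
Q = 652.8, so δQ = 0.134 × 652.8 = 87.4.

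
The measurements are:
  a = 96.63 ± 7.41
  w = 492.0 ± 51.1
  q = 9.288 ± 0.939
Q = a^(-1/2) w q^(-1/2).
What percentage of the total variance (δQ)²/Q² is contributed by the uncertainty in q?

17.3%

(δQ/Q)² = (−½·δa/a)² + (1·δw/w)² + (−½·δq/q)²
  a term: (-0.5×0.0767)² = 0.00147
  w term: (1×0.104)² = 0.0108
  q term: (-0.5×0.101)² = 0.00256
Total = 0.0148. Share from q = 0.00256/0.0148 = 0.173.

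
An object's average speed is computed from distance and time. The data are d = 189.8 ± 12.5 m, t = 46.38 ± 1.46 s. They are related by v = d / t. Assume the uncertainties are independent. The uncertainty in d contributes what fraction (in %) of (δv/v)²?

81.4%

(δv/v)² = (1·δd/d)² + (-1·δt/t)²
  d term: (1×0.0659)² = 0.00434
  t term: (-1×0.0315)² = 0.000991
Total = 0.00533. Share from d = 0.00434/0.00533 = 0.814.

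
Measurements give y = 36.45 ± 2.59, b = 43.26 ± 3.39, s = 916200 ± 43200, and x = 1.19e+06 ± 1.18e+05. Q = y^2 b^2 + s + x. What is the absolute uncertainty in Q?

5.41e+05

Let p = y^2·b^2 = 2.486e+06. δp/p = √((2·δy/y)² + (2·δb/b)²) = √(0.0202 + 0.0246) = 0.212, so δp = 5.26e+05.
Q = p + s + x: δQ = √(δp² + δs² + δx²) = √(2.77e+11 + 1.87e+09 + 1.39e+10) = 5.41e+05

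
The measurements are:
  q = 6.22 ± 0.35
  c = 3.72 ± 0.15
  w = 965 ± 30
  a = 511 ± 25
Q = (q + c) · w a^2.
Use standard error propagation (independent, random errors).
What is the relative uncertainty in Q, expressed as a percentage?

Let u = q + c = 9.94. δu = √(δq² + δc²) = √(0.122 + 0.0225) = 0.381, so δu/u = 0.0383.
Q is then a monomial in u, w, a:
δQ/Q = √((δu/u)² + (1·δw/w)² + (2·δa/a)²) = √(0.00147 + 0.000966 + 0.00957) = 0.110

11.0%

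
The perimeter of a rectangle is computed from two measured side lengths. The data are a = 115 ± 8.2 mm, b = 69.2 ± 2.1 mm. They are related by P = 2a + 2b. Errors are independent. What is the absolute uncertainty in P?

P is a linear combination, so absolute uncertainties add in quadrature:
  (2·δa)² = 269;  (2·δb)² = 17.6
δP = √(287) = 16.9 mm

16.9 mm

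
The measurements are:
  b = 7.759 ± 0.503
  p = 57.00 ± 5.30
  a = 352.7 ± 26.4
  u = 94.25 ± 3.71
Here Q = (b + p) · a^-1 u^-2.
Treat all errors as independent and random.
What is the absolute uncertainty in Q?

2.82e-06

Let w = b + p = 64.76. δw = √(δb² + δp²) = √(0.253 + 28.1) = 5.32, so δw/w = 0.0822.
Q is then a monomial in w, a, u:
δQ/Q = √((δw/w)² + (-1·δa/a)² + (-2·δu/u)²) = √(0.00676 + 0.00560 + 0.00620) = 0.136
Q = 2.067e-05, so δQ = 0.136 × 2.067e-05 = 2.82e-06.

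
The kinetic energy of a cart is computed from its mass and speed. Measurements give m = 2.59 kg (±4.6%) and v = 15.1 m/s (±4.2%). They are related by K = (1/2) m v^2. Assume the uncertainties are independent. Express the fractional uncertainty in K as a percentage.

9.58%

Products/powers → add relative errors in quadrature, weighted by exponent:
  (1·δm/m)² = (1×0.0460)² = 0.00212;  (2·δv/v)² = (2×0.0420)² = 0.00706
δK/K = √(0.00917) = 0.0958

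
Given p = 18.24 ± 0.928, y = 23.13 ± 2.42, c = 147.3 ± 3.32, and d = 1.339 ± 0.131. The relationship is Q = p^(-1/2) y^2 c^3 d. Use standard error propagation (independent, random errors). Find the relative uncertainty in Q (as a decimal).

Each factor contributes (exponent × relative error)² to (δQ/Q)²:
  (−½·δp/p)² = (-0.5×0.0509)² = 0.000647;  (2·δy/y)² = (2×0.105)² = 0.0438;  (3·δc/c)² = (3×0.0225)² = 0.00457;  (1·δd/d)² = (1×0.0978)² = 0.00957
δQ/Q = √(0.0586) = 0.242

0.242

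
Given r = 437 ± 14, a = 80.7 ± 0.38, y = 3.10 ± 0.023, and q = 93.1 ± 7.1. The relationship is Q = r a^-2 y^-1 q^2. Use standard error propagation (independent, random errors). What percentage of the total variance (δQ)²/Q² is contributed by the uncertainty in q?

(δQ/Q)² = (1·δr/r)² + (-2·δa/a)² + (-1·δy/y)² + (2·δq/q)²
  r term: (1×0.0320)² = 0.00103
  a term: (-2×0.00471)² = 8.87e-05
  y term: (-1×0.00742)² = 5.5e-05
  q term: (2×0.0763)² = 0.0233
Total = 0.0244. Share from q = 0.0233/0.0244 = 0.952.

95.2%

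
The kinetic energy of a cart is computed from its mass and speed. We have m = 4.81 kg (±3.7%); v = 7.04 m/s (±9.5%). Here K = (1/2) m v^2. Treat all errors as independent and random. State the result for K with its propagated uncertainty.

119 ± 23.1 J

Products/powers → add relative errors in quadrature, weighted by exponent:
  (1·δm/m)² = (1×0.0370)² = 0.00137;  (2·δv/v)² = (2×0.0950)² = 0.0361
δK/K = √(0.0375) = 0.194
K = 119 J, so δK = 0.194 × 119 = 23.1 J.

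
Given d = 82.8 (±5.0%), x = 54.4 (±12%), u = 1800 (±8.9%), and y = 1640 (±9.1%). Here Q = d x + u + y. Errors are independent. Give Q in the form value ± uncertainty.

Let p = d·x = 4500. δp/p = √((1·δd/d)² + (1·δx/x)²) = √(0.00250 + 0.0144) = 0.130, so δp = 586.
Q = p + u + y: δQ = √(δp² + δu² + δy²) = √(3.43e+05 + 25700 + 22300) = 625
Q = 7940.

7940 ± 625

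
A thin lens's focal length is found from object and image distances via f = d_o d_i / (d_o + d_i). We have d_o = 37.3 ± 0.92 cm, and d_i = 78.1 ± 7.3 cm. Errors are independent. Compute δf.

0.871 cm

∂f/∂d_o = (d_i/(d_o+d_i))² = 0.458;  ∂f/∂d_i = (d_o/(d_o+d_i))² = 0.104
δf = √((∂f/∂d_o · δd_o)² + (∂f/∂d_i · δd_i)²) = √(0.178 + 0.582) = 0.871 cm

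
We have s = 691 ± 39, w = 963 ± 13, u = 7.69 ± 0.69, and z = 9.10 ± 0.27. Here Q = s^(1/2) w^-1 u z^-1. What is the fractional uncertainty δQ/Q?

0.0995

Relative error in a monomial: (δQ/Q)² = Σ (nᵢ · δxᵢ/xᵢ)².
  (½·δs/s)² = (0.5×0.0564)² = 0.000796;  (-1·δw/w)² = (-1×0.0135)² = 0.000182;  (1·δu/u)² = (1×0.0897)² = 0.00805;  (-1·δz/z)² = (-1×0.0297)² = 0.000880
δQ/Q = √(0.00991) = 0.0995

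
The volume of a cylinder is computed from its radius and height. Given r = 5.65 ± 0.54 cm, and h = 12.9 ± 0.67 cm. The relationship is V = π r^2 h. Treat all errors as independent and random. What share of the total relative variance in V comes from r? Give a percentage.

(δV/V)² = (2·δr/r)² + (1·δh/h)²
  r term: (2×0.0956)² = 0.0365
  h term: (1×0.0519)² = 0.00270
Total = 0.0392. Share from r = 0.0365/0.0392 = 0.931.

93.1%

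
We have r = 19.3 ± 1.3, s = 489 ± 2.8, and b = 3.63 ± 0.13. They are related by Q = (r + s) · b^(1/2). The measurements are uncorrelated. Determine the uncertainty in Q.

Let u = r + s = 508. δu = √(δr² + δs²) = √(1.69 + 7.84) = 3.09, so δu/u = 0.00607.
Q is then a monomial in u, b:
δQ/Q = √((δu/u)² + (½·δb/b)²) = √(3.69e-05 + 0.000321) = 0.0189
Q = 968, so δQ = 0.0189 × 968 = 18.3.

18.3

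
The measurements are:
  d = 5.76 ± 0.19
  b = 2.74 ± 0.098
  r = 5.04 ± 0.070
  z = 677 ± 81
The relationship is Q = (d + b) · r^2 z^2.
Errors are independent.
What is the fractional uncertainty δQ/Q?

0.242

Let u = d + b = 8.50. δu = √(δd² + δb²) = √(0.0361 + 0.00960) = 0.214, so δu/u = 0.0252.
Q is then a monomial in u, r, z:
δQ/Q = √((δu/u)² + (2·δr/r)² + (2·δz/z)²) = √(0.000633 + 0.000772 + 0.0573) = 0.242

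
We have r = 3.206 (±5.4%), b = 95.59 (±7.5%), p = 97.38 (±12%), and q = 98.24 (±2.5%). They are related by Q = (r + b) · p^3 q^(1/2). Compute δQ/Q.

Let u = r + b = 98.80. δu = √(δr² + δb²) = √(0.0300 + 51.4) = 7.17, so δu/u = 0.0726.
Q is then a monomial in u, p, q:
δQ/Q = √((δu/u)² + (3·δp/p)² + (½·δq/q)²) = √(0.00527 + 0.130 + 0.000156) = 0.367

0.367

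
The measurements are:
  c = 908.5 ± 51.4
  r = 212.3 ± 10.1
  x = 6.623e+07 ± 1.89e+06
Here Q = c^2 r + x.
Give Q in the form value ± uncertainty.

Let p = c^2·r = 1.752e+08. δp/p = √((2·δc/c)² + (1·δr/r)²) = √(0.0128 + 0.00226) = 0.123, so δp = 2.15e+07.
Q = p + x: δQ = √(δp² + δx²) = √(4.63e+14 + 3.57e+12) = 2.16e+07
Q = 2.415e+08.

(2.415 ± 0.216) × 10^8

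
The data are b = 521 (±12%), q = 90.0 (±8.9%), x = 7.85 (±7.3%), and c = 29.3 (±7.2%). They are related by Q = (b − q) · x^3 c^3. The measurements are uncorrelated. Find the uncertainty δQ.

1.79e+09

Let u = b − q = 431. δu = √(δb² + δq²) = √(3910 + 64.2) = 63.0, so δu/u = 0.146.
Q is then a monomial in u, x, c:
δQ/Q = √((δu/u)² + (3·δx/x)² + (3·δc/c)²) = √(0.0214 + 0.0480 + 0.0467) = 0.341
Q = 5.24e+09, so δQ = 0.341 × 5.24e+09 = 1.79e+09.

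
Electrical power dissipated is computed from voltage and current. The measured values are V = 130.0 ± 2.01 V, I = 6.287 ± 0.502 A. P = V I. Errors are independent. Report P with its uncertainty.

P is a product of powers, so relative uncertainties combine in quadrature:
  (1·δV/V)² = (1×0.0155)² = 0.000239;  (1·δI/I)² = (1×0.0798)² = 0.00638
δP/P = √(0.00661) = 0.0813
P = 817.3 W, so δP = 0.0813 × 817.3 = 66.5 W.

817.3 ± 66.5 W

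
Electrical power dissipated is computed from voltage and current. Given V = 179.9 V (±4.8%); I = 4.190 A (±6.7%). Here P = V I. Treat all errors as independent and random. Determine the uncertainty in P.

62.1 W

For a monomial P ∝ V, I, fractional errors add in quadrature:
  (1·δV/V)² = (1×0.0480)² = 0.00230;  (1·δI/I)² = (1×0.0670)² = 0.00449
δP/P = √(0.00679) = 0.0824
P = 753.8 W, so δP = 0.0824 × 753.8 = 62.1 W.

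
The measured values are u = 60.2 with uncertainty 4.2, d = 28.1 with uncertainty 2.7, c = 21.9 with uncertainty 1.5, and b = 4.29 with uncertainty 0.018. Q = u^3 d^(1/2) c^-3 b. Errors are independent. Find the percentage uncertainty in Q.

Each factor contributes (exponent × relative error)² to (δQ/Q)²:
  (3·δu/u)² = (3×0.0698)² = 0.0438;  (½·δd/d)² = (0.5×0.0961)² = 0.00231;  (-3·δc/c)² = (-3×0.0685)² = 0.0422;  (1·δb/b)² = (1×0.00420)² = 1.76e-05
δQ/Q = √(0.0884) = 0.297

29.7%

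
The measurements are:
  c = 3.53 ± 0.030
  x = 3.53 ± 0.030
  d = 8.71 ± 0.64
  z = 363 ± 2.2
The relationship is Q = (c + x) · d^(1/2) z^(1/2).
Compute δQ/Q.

0.0374

Let u = c + x = 7.06. δu = √(δc² + δx²) = √(0.000900 + 0.000900) = 0.0424, so δu/u = 0.00601.
Q is then a monomial in u, d, z:
δQ/Q = √((δu/u)² + (½·δd/d)² + (½·δz/z)²) = √(3.61e-05 + 0.00135 + 9.18e-06) = 0.0374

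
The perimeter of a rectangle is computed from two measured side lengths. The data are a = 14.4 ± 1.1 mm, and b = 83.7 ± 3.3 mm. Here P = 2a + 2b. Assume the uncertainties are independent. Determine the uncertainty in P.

6.96 mm

Absolute uncertainties add in quadrature for a linear combination:
  (2·δa)² = 4.84;  (2·δb)² = 43.6
δP = √(48.4) = 6.96 mm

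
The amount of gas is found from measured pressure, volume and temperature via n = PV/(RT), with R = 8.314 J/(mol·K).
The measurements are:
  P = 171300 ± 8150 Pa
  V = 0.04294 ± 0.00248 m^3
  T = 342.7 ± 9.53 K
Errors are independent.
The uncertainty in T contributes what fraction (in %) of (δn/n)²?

12.1%

(δn/n)² = (1·δP/P)² + (1·δV/V)² + (-1·δT/T)²
  P term: (1×0.0476)² = 0.00226
  V term: (1×0.0578)² = 0.00334
  T term: (-1×0.0278)² = 0.000773
Total = 0.00637. Share from T = 0.000773/0.00637 = 0.121.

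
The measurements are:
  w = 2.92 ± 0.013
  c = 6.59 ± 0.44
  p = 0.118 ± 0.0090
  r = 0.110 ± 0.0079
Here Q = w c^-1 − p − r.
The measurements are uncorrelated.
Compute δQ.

Let h = w·c^-1 = 0.443. δh/h = √((1·δw/w)² + (-1·δc/c)²) = √(1.98e-05 + 0.00446) = 0.0669, so δh = 0.0297.
Q = h − p − r: δQ = √(δh² + δp² + δr²) = √(0.000879 + 8.1e-05 + 6.24e-05) = 0.0320

0.0320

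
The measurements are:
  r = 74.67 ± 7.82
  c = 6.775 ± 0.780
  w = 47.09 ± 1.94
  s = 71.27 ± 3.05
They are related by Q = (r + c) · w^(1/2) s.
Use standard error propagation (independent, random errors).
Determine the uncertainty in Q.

4280

Let u = r + c = 81.45. δu = √(δr² + δc²) = √(61.2 + 0.608) = 7.86, so δu/u = 0.0965.
Q is then a monomial in u, w, s:
δQ/Q = √((δu/u)² + (½·δw/w)² + (1·δs/s)²) = √(0.00931 + 0.000424 + 0.00183) = 0.108
Q = 39830, so δQ = 0.108 × 39830 = 4280.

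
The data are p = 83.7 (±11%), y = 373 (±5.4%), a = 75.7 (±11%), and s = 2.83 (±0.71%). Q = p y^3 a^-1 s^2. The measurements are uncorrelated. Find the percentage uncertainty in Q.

Relative error in a monomial: (δQ/Q)² = Σ (nᵢ · δxᵢ/xᵢ)².
  (1·δp/p)² = (1×0.110)² = 0.0121;  (3·δy/y)² = (3×0.0540)² = 0.0262;  (-1·δa/a)² = (-1×0.110)² = 0.0121;  (2·δs/s)² = (2×0.00710)² = 0.000202
δQ/Q = √(0.0506) = 0.225

22.5%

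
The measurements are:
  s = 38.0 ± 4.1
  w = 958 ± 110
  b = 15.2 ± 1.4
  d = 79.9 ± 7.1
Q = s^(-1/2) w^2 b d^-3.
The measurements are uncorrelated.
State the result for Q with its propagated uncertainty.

Each factor contributes (exponent × relative error)² to (δQ/Q)²:
  (−½·δs/s)² = (-0.5×0.108)² = 0.00291;  (2·δw/w)² = (2×0.115)² = 0.0527;  (1·δb/b)² = (1×0.0921)² = 0.00848;  (-3·δd/d)² = (-3×0.0889)² = 0.0711
δQ/Q = √(0.135) = 0.368
Q = 4.44, so δQ = 0.368 × 4.44 = 1.63.

4.44 ± 1.63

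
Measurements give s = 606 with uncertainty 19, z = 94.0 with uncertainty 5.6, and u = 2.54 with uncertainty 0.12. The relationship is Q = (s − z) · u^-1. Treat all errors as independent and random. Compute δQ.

12.3

Let w = s − z = 512. δw = √(δs² + δz²) = √(361 + 31.4) = 19.8, so δw/w = 0.0387.
Q is then a monomial in w, u:
δQ/Q = √((δw/w)² + (-1·δu/u)²) = √(0.00150 + 0.00223) = 0.0611
Q = 202, so δQ = 0.0611 × 202 = 12.3.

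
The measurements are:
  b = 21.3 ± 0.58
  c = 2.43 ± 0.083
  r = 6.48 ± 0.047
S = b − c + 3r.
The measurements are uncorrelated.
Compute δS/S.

Each term contributes (cᵢ δxᵢ)² to (δS)²:
  (δb)² = 0.336;  (δc)² = 0.00689;  (3·δr)² = 0.0199
δS = √(0.363) = 0.603
S = 38.3, so δS/S = 0.603/38.3 = 0.0157.

0.0157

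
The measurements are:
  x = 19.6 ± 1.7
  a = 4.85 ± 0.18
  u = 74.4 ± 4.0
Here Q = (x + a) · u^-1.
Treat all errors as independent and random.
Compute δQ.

Let w = x + a = 24.5. δw = √(δx² + δa²) = √(2.89 + 0.0324) = 1.71, so δw/w = 0.0699.
Q is then a monomial in w, u:
δQ/Q = √((δw/w)² + (-1·δu/u)²) = √(0.00489 + 0.00289) = 0.0882
Q = 0.329, so δQ = 0.0882 × 0.329 = 0.0290.

0.0290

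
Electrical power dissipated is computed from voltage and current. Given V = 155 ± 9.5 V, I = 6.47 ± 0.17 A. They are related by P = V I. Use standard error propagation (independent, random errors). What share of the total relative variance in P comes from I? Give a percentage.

(δP/P)² = (1·δV/V)² + (1·δI/I)²
  V term: (1×0.0613)² = 0.00376
  I term: (1×0.0263)² = 0.000690
Total = 0.00445. Share from I = 0.000690/0.00445 = 0.155.

15.5%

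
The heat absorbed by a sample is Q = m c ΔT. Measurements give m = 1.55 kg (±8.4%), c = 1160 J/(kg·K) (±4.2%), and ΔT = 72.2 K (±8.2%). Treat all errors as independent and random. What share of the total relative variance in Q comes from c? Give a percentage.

11.3%

(δQ/Q)² = (1·δm/m)² + (1·δc/c)² + (1·δΔT/ΔT)²
  m term: (1×0.0840)² = 0.00706
  c term: (1×0.0420)² = 0.00176
  ΔT term: (1×0.0820)² = 0.00672
Total = 0.0155. Share from c = 0.00176/0.0155 = 0.113.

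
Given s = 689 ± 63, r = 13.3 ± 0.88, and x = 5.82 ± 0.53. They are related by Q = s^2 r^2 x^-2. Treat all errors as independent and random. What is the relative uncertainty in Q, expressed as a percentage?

29.0%

Products/powers → add relative errors in quadrature, weighted by exponent:
  (2·δs/s)² = (2×0.0914)² = 0.0334;  (2·δr/r)² = (2×0.0662)² = 0.0175;  (-2·δx/x)² = (-2×0.0911)² = 0.0332
δQ/Q = √(0.0841) = 0.290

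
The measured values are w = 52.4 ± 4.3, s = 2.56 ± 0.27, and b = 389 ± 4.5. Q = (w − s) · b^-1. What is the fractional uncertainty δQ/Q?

Let u = w − s = 49.8. δu = √(δw² + δs²) = √(18.5 + 0.0729) = 4.31, so δu/u = 0.0864.
Q is then a monomial in u, b:
δQ/Q = √((δu/u)² + (-1·δb/b)²) = √(0.00747 + 0.000134) = 0.0872

0.0872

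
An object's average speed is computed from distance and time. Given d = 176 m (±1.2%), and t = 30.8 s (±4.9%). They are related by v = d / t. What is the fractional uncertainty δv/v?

0.0504

v is a product of powers, so relative uncertainties combine in quadrature:
  (1·δd/d)² = (1×0.0120)² = 0.000144;  (-1·δt/t)² = (-1×0.0490)² = 0.00240
δv/v = √(0.00255) = 0.0504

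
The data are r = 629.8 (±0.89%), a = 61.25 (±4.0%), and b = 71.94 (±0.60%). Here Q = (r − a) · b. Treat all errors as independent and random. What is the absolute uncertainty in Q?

504

Let u = r − a = 568.5. δu = √(δr² + δa²) = √(31.4 + 6.00) = 6.12, so δu/u = 0.0108.
Q is then a monomial in u, b:
δQ/Q = √((δu/u)² + (1·δb/b)²) = √(0.000116 + 3.6e-05) = 0.0123
Q = 40900, so δQ = 0.0123 × 40900 = 504.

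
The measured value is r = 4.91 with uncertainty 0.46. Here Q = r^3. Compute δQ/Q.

0.281

Q ∝ r^3, so δQ/Q = |3| · δr/r = 3 × 0.0937 = 0.281.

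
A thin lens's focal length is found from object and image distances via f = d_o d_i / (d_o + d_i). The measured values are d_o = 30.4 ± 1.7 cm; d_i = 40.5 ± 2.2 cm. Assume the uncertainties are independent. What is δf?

0.687 cm

∂f/∂d_o = (d_i/(d_o+d_i))² = 0.326;  ∂f/∂d_i = (d_o/(d_o+d_i))² = 0.184
δf = √((∂f/∂d_o · δd_o)² + (∂f/∂d_i · δd_i)²) = √(0.308 + 0.164) = 0.687 cm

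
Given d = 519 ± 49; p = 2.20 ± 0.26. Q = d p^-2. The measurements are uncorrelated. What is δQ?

27.3

Each factor contributes (exponent × relative error)² to (δQ/Q)²:
  (1·δd/d)² = (1×0.0944)² = 0.00891;  (-2·δp/p)² = (-2×0.118)² = 0.0559
δQ/Q = √(0.0648) = 0.255
Q = 107, so δQ = 0.255 × 107 = 27.3.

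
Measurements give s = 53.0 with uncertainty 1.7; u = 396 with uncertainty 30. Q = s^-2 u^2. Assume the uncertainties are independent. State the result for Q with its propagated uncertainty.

Products/powers → add relative errors in quadrature, weighted by exponent:
  (-2·δs/s)² = (-2×0.0321)² = 0.00412;  (2·δu/u)² = (2×0.0758)² = 0.0230
δQ/Q = √(0.0271) = 0.165
Q = 55.8, so δQ = 0.165 × 55.8 = 9.19.

55.8 ± 9.19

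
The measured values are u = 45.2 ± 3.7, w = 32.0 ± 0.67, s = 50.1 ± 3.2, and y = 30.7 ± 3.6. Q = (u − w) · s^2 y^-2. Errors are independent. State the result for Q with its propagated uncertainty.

35.2 ± 13.7

Let h = u − w = 13.2. δh = √(δu² + δw²) = √(13.7 + 0.449) = 3.76, so δh/h = 0.285.
Q is then a monomial in h, s, y:
δQ/Q = √((δh/h)² + (2·δs/s)² + (-2·δy/y)²) = √(0.0811 + 0.0163 + 0.0550) = 0.390
Q = 35.2, so δQ = 0.390 × 35.2 = 13.7.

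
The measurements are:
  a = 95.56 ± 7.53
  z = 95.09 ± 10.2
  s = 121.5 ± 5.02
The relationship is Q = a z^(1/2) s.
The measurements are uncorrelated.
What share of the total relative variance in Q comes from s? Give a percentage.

(δQ/Q)² = (1·δa/a)² + (½·δz/z)² + (1·δs/s)²
  a term: (1×0.0788)² = 0.00621
  z term: (0.5×0.107)² = 0.00288
  s term: (1×0.0413)² = 0.00171
Total = 0.0108. Share from s = 0.00171/0.0108 = 0.158.

15.8%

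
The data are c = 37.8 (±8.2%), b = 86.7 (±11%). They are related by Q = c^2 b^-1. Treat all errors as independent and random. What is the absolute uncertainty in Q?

Each factor contributes (exponent × relative error)² to (δQ/Q)²:
  (2·δc/c)² = (2×0.0820)² = 0.0269;  (-1·δb/b)² = (-1×0.110)² = 0.0121
δQ/Q = √(0.0390) = 0.197
Q = 16.5, so δQ = 0.197 × 16.5 = 3.25.

3.25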